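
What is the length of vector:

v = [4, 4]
5.657

||v||₂ = √((4)² + (4)²) = √32 = 5.657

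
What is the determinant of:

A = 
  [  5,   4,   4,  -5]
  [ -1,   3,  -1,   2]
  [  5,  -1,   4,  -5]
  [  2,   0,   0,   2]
Cofactor expansion along row 1: det(A) = a₁₁M₁₁ - a₁₂M₁₂ + a₁₃M₁₃ - a₁₄M₁₄

M₁₁ = det[[3, -1, 2]; [-1, 4, -5]; [0, 0, 2]]
  = (3)·((4)(2) - (-5)(0)) - (-1)·((-1)(2) - (-5)(0)) + (2)·((-1)(0) - (4)(0))
  = (3)(8) - (-1)(-2) + (2)(0)
  = 22
M₁₂ = det[[-1, -1, 2]; [5, 4, -5]; [2, 0, 2]]
  = (-1)·((4)(2) - (-5)(0)) - (-1)·((5)(2) - (-5)(2)) + (2)·((5)(0) - (4)(2))
  = (-1)(8) - (-1)(20) + (2)(-8)
  = -4
M₁₃ = det[[-1, 3, 2]; [5, -1, -5]; [2, 0, 2]]
  = (-1)·((-1)(2) - (-5)(0)) - (3)·((5)(2) - (-5)(2)) + (2)·((5)(0) - (-1)(2))
  = (-1)(-2) - (3)(20) + (2)(2)
  = -54
M₁₄ = det[[-1, 3, -1]; [5, -1, 4]; [2, 0, 0]]
  = (-1)·((-1)(0) - (4)(0)) - (3)·((5)(0) - (4)(2)) + (-1)·((5)(0) - (-1)(2))
  = (-1)(0) - (3)(-8) + (-1)(2)
  = 22

det(A) = (5)(22) - (4)(-4) + (4)(-54) - (-5)(22) = 20

det(A) = 20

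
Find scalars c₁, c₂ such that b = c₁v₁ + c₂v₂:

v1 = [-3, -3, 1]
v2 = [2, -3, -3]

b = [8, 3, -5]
c1 = -2, c2 = 1

b = -2·v1 + 1·v2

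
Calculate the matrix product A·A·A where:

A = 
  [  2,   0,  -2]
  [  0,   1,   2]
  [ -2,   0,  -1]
A^3 = 
  [ 20,   0, -14]
  [ -8,   1,  10]
  [-14,   0,  -1]

A² = A·A:
A²[1,1] = (2)(2) + (0)(0) + (-2)(-2) = 8
A²[1,2] = (2)(0) + (0)(1) + (-2)(0) = 0
A²[1,3] = (2)(-2) + (0)(2) + (-2)(-1) = -2
A²[2,1] = (0)(2) + (1)(0) + (2)(-2) = -4
A²[2,2] = (0)(0) + (1)(1) + (2)(0) = 1
A²[2,3] = (0)(-2) + (1)(2) + (2)(-1) = 0
A²[3,1] = (-2)(2) + (0)(0) + (-1)(-2) = -2
A²[3,2] = (-2)(0) + (0)(1) + (-1)(0) = 0
A²[3,3] = (-2)(-2) + (0)(2) + (-1)(-1) = 5
A² = 
  [  8,   0,  -2]
  [ -4,   1,   0]
  [ -2,   0,   5]

A^3 = A^2·A:
A^3[1,1] = (8)(2) + (0)(0) + (-2)(-2) = 20
A^3[1,2] = (8)(0) + (0)(1) + (-2)(0) = 0
A^3[1,3] = (8)(-2) + (0)(2) + (-2)(-1) = -14
A^3[2,1] = (-4)(2) + (1)(0) + (0)(-2) = -8
A^3[2,2] = (-4)(0) + (1)(1) + (0)(0) = 1
A^3[2,3] = (-4)(-2) + (1)(2) + (0)(-1) = 10
A^3[3,1] = (-2)(2) + (0)(0) + (5)(-2) = -14
A^3[3,2] = (-2)(0) + (0)(1) + (5)(0) = 0
A^3[3,3] = (-2)(-2) + (0)(2) + (5)(-1) = -1
A^3 = 
  [ 20,   0, -14]
  [ -8,   1,  10]
  [-14,   0,  -1]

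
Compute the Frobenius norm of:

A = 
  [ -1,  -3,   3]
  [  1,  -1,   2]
||A||_F = 5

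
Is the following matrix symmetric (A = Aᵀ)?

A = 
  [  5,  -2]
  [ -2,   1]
Yes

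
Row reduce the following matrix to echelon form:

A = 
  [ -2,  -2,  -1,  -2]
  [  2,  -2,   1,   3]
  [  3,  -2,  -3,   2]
Row operations:
R2 → R2 + (1)·R1
R3 → R3 + (3/2)·R1
R3 → R3 - (5/4)·R2

Resulting echelon form:
REF = 
  [  -2,   -2,   -1,   -2]
  [   0,   -4,    0,    1]
  [   0,    0, -9/2, -9/4]

Rank = 3 (number of non-zero pivot rows).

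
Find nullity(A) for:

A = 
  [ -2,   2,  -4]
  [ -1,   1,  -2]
nullity(A) = 2

Row reduce:
R2 → R2 - (1/2)·R1
REF = 
  [ -2,   2,  -4]
  [  0,   0,   0]
Pivot columns: 1 → 1 pivot.
rank(A) = 1, so nullity(A) = 3 - 1 = 2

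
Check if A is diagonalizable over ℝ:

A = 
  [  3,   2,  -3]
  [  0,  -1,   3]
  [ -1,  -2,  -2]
No

Characteristic polynomial: det(λI - A) = λ³ - 4λ - 21
By the rational root theorem any rational root is an integer dividing 21; none of those is a root, so p(λ) has no rational roots and hence (being an irreducible cubic) no repeated roots.
Discriminant of the cubic: Δ = -11651
Δ < 0 ⇒ one real eigenvalue and a complex-conjugate pair: λ ≈ 3.238, -1.619 + 1.966i, -1.619 - 1.966i
Has complex eigenvalues (not diagonalizable over ℝ).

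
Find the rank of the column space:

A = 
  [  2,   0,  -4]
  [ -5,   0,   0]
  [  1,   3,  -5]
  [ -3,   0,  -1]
dim(Col(A)) = 3

Row reduce:
R2 → R2 + (5/2)·R1
R3 → R3 - (1/2)·R1
R4 → R4 + (3/2)·R1
Swap R2 ↔ R3
R4 → R4 - (7/10)·R3
REF = 
  [  2,   0,  -4]
  [  0,   3,  -3]
  [  0,   0, -10]
  [  0,   0,   0]
Pivot columns: 1, 2, 3 → 3 pivots.
dim(Col(A)) = number of pivot columns = 3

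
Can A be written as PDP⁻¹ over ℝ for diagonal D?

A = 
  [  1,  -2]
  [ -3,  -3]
Yes

tr(A) = -2, det(A) = -9
Characteristic polynomial: λ² - tr(A)λ + det(A) = λ² + 2λ - 9
λ² + 2λ - 9 = 0  ⇒  λ = (-2 ± √((2)² - 4·(-9)))/2 = (-2 ± √(40))/2
  = -1 + √10,  -1 - √10
Eigenvalues: -1 + √10, -1 - √10  (≈ 2.162, -4.162)
The two irrational eigenvalues are distinct (simple), so each has alg. mult. = geom. mult. = 1.
Sum of geometric multiplicities equals n, so A has n independent eigenvectors.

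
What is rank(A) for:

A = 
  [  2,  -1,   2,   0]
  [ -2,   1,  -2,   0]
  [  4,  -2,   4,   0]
rank(A) = 1

Row reduce:
R2 → R2 + (1)·R1
R3 → R3 - (2)·R1
REF = 
  [  2,  -1,   2,   0]
  [  0,   0,   0,   0]
  [  0,   0,   0,   0]
Pivot columns: 1 → 1 pivot.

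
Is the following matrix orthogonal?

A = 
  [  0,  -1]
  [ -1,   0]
Yes

AᵀA = 
  [  1,   0]
  [  0,   1]
= I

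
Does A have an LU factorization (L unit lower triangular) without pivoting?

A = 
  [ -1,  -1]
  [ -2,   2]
Yes.
A[1,1] = -1 ≠ 0, so Gaussian elimination proceeds without a row swap: multiplier ℓ₂₁ = (-2)/(-1) = 2, and U[2,2] = 2 - (2)(-1) = 4.
L = 
  [  1,   0]
  [  2,   1]
U = 
  [ -1,  -1]
  [  0,   4]
Check row 2 of LU: [(2)(-1), (2)(-1) + 4] = [-2, 2] = row 2 of A ✓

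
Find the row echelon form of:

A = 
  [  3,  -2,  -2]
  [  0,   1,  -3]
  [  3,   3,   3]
Row operations:
R3 → R3 - (1)·R1
R3 → R3 - (5)·R2

Resulting echelon form:
REF = 
  [  3,  -2,  -2]
  [  0,   1,  -3]
  [  0,   0,  20]

Rank = 3 (number of non-zero pivot rows).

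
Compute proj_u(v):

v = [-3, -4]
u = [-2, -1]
proj_u(v) = [-4, -2]

v·u = (-3)(-2) + (-4)(-1) = 10
u·u = (-2)² + (-1)² = 5
proj_u(v) = (v·u / u·u) × u = (10/5) × u = (2) × u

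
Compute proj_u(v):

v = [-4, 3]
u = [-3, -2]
v·u = (-4)(-3) + (3)(-2) = 6
u·u = (-3)² + (-2)² = 13
proj_u(v) = (v·u / u·u) × u = (6/13) × u

proj_u(v) = [-18/13, -12/13]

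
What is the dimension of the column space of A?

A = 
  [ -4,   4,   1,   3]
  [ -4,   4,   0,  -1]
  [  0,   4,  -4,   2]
Row reduce:
R2 → R2 - (1)·R1
Swap R2 ↔ R3
REF = 
  [ -4,   4,   1,   3]
  [  0,   4,  -4,   2]
  [  0,   0,  -1,  -4]
Pivot columns: 1, 2, 3 → 3 pivots.
dim(Col(A)) = number of pivot columns = 3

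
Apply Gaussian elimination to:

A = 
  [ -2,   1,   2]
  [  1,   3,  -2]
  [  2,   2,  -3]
Row operations:
R2 → R2 + (1/2)·R1
R3 → R3 + (1)·R1
R3 → R3 - (6/7)·R2

Resulting echelon form:
REF = 
  [  -2,    1,    2]
  [   0,  7/2,   -1]
  [   0,    0, -1/7]

Rank = 3 (number of non-zero pivot rows).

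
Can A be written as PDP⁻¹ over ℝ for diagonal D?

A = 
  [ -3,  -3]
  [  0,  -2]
Yes

tr(A) = -5, det(A) = 6
Characteristic polynomial: λ² - tr(A)λ + det(A) = λ² + 5λ + 6
λ² + 5λ + 6 = (λ + 3)(λ + 2)
Eigenvalues: -2, -3
λ=-3: alg. mult. = 1, geom. mult. = 2 - rank(A - (-3)I) = 2 - 1 = 1
λ=-2: alg. mult. = 1, geom. mult. = 2 - rank(A - (-2)I) = 2 - 1 = 1
Sum of geometric multiplicities equals n, so A has n independent eigenvectors.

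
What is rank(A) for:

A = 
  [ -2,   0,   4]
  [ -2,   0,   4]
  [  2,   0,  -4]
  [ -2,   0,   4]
rank(A) = 1

Row reduce:
R2 → R2 - (1)·R1
R3 → R3 + (1)·R1
R4 → R4 - (1)·R1
REF = 
  [ -2,   0,   4]
  [  0,   0,   0]
  [  0,   0,   0]
  [  0,   0,   0]
Pivot columns: 1 → 1 pivot.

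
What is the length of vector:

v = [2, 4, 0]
4.472

||v||₂ = √((2)² + (4)² + (0)²) = √20 = 4.472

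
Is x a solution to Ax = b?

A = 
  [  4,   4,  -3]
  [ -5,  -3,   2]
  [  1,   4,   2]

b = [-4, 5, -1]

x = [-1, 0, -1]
No

Ax = [-1, 3, -3] ≠ b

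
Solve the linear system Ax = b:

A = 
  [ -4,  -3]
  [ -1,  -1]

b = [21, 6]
Row reduce the augmented matrix [A|b]:
R2 → R2 - (1/4)·R1
REF = 
  [  -4,   -3,   21]
  [   0, -1/4,  3/4]

Back-substitution:
x₂ = (3/4) / (-1/4) = -3
x₁ = (21 - (-3)(-3)) / (-4) = -3

x = [-3, -3]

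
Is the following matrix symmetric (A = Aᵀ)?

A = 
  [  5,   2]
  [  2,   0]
Yes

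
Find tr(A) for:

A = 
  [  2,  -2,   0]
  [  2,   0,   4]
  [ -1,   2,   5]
7

tr(A) = 2 + 0 + 5 = 7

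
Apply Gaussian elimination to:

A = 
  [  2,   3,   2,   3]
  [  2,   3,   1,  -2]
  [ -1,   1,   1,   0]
Row operations:
R2 → R2 - (1)·R1
R3 → R3 + (1/2)·R1
Swap R2 ↔ R3

Resulting echelon form:
REF = 
  [  2,   3,   2,   3]
  [  0, 5/2,   2, 3/2]
  [  0,   0,  -1,  -5]

Rank = 3 (number of non-zero pivot rows).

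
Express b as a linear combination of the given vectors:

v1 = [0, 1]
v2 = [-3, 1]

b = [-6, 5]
c1 = 3, c2 = 2

b = 3·v1 + 2·v2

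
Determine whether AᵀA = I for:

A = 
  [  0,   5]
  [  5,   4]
No

AᵀA = 
  [ 25,  20]
  [ 20,  41]
≠ I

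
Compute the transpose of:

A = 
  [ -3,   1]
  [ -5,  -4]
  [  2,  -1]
Aᵀ = 
  [ -3,  -5,   2]
  [  1,  -4,  -1]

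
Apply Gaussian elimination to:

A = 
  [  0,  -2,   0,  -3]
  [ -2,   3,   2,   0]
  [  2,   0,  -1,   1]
Row operations:
Swap R1 ↔ R2
R3 → R3 + (1)·R1
R3 → R3 + (3/2)·R2

Resulting echelon form:
REF = 
  [  -2,    3,    2,    0]
  [   0,   -2,    0,   -3]
  [   0,    0,    1, -7/2]

Rank = 3 (number of non-zero pivot rows).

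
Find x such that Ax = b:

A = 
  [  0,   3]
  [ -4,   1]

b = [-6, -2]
x = [0, -2]

Row reduce the augmented matrix [A|b]:
Swap R1 ↔ R2
REF = 
  [ -4,   1,  -2]
  [  0,   3,  -6]

Back-substitution:
x₂ = (-6) / 3 = -2
x₁ = (-2 - (1)(-2)) / (-4) = 0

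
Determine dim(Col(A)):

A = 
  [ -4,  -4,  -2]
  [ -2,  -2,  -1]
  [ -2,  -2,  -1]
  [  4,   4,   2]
dim(Col(A)) = 1

Row reduce:
R2 → R2 - (1/2)·R1
R3 → R3 - (1/2)·R1
R4 → R4 + (1)·R1
REF = 
  [ -4,  -4,  -2]
  [  0,   0,   0]
  [  0,   0,   0]
  [  0,   0,   0]
Pivot columns: 1 → 1 pivot.
dim(Col(A)) = number of pivot columns = 1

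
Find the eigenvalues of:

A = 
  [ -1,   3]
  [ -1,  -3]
tr(A) = -4, det(A) = 6
Characteristic polynomial: λ² - tr(A)λ + det(A) = λ² + 4λ + 6
λ² + 4λ + 6 = 0  ⇒  λ = (-4 ± √((4)² - 4·(6)))/2 = (-4 ± √(-8))/2
  = -2 + i√2,  -2 - i√2

λ = -2 + i√2, -2 - i√2  (≈ -2 + 1.414i, -2 - 1.414i)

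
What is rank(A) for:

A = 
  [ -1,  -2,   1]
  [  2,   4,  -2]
Row reduce:
R2 → R2 + (2)·R1
REF = 
  [ -1,  -2,   1]
  [  0,   0,   0]
Pivot columns: 1 → 1 pivot.

rank(A) = 1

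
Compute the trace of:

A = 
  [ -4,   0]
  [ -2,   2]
-2

tr(A) = -4 + 2 = -2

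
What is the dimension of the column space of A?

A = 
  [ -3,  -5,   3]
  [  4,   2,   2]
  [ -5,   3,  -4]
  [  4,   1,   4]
Row reduce:
R2 → R2 + (4/3)·R1
R3 → R3 - (5/3)·R1
R4 → R4 + (4/3)·R1
R3 → R3 + (17/7)·R2
R4 → R4 - (17/14)·R2
R4 → R4 - (5/39)·R3
REF = 
  [   -3,    -5,     3]
  [    0, -14/3,     6]
  [    0,     0,  39/7]
  [    0,     0,     0]
Pivot columns: 1, 2, 3 → 3 pivots.
dim(Col(A)) = number of pivot columns = 3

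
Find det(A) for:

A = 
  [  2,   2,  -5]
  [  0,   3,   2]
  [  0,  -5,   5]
50

Cofactor expansion along row 1:
det(A) = (2)·((3)(5) - (2)(-5)) - (2)·((0)(5) - (2)(0)) + (-5)·((0)(-5) - (3)(0))
  = (2)(25) - (2)(0) + (-5)(0)
  = 50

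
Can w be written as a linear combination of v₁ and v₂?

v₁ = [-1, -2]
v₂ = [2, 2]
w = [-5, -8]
Yes

Form the augmented matrix and row-reduce:
[v₁|v₂|w] = 
  [ -1,   2,  -5]
  [ -2,   2,  -8]
R2 → R2 - (2)·R1
REF = 
  [ -1,   2,  -5]
  [  0,  -2,   2]

No row of the form [0 0 | nonzero], so the system is consistent. Back-substitution gives c₁ = 3, c₂ = -1: w = (3)·v₁ + (-1)·v₂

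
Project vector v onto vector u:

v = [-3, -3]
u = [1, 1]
proj_u(v) = [-3, -3]

v·u = (-3)(1) + (-3)(1) = -6
u·u = (1)² + (1)² = 2
proj_u(v) = (v·u / u·u) × u = (-6/2) × u = (-3) × u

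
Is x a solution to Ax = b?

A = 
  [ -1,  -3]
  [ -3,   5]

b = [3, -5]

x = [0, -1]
Yes

Ax = [3, -5] = b ✓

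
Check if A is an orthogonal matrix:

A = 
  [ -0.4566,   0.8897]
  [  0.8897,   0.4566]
Yes

AᵀA = 
  [  1,   0]
  [  0,   1]
≈ I (equal to I up to the 4-dp rounding of the entries)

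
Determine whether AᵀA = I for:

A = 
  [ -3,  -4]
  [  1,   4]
No

AᵀA = 
  [ 10,  16]
  [ 16,  32]
≠ I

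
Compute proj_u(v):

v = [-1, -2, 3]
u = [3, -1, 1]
proj_u(v) = [6/11, -2/11, 2/11]

v·u = (-1)(3) + (-2)(-1) + (3)(1) = 2
u·u = (3)² + (-1)² + (1)² = 11
proj_u(v) = (v·u / u·u) × u = (2/11) × u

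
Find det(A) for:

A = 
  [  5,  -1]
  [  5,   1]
10

For a 2×2 matrix, det = ad - bc = (5)(1) - (-1)(5) = 10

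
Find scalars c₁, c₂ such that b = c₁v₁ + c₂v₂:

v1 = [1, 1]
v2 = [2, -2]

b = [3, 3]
c1 = 3, c2 = 0

b = 3·v1 + 0·v2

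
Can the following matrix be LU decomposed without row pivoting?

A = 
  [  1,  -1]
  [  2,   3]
Yes.
A[1,1] = 1 ≠ 0, so Gaussian elimination proceeds without a row swap: multiplier ℓ₂₁ = (2)/(1) = 2, and U[2,2] = 3 - (2)(-1) = 5.
L = 
  [  1,   0]
  [  2,   1]
U = 
  [  1,  -1]
  [  0,   5]
Check row 2 of LU: [(2)(1), (2)(-1) + 5] = [2, 3] = row 2 of A ✓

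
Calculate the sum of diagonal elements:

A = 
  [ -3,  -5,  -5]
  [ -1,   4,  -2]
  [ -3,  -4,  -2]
-1

tr(A) = -3 + 4 + -2 = -1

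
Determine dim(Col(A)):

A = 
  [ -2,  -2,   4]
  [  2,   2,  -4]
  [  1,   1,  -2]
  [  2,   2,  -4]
Row reduce:
R2 → R2 + (1)·R1
R3 → R3 + (1/2)·R1
R4 → R4 + (1)·R1
REF = 
  [ -2,  -2,   4]
  [  0,   0,   0]
  [  0,   0,   0]
  [  0,   0,   0]
Pivot columns: 1 → 1 pivot.
dim(Col(A)) = number of pivot columns = 1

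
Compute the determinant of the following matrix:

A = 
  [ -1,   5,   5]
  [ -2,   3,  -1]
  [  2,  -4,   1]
11

Cofactor expansion along row 1:
det(A) = (-1)·((3)(1) - (-1)(-4)) - (5)·((-2)(1) - (-1)(2)) + (5)·((-2)(-4) - (3)(2))
  = (-1)(-1) - (5)(0) + (5)(2)
  = 11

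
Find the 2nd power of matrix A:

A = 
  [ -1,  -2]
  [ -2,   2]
A² = A·A:
A²[1,1] = (-1)(-1) + (-2)(-2) = 5
A²[1,2] = (-1)(-2) + (-2)(2) = -2
A²[2,1] = (-2)(-1) + (2)(-2) = -2
A²[2,2] = (-2)(-2) + (2)(2) = 8
A² = 
  [  5,  -2]
  [ -2,   8]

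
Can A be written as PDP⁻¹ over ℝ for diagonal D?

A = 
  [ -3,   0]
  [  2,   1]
Yes

tr(A) = -2, det(A) = -3
Characteristic polynomial: λ² - tr(A)λ + det(A) = λ² + 2λ - 3
λ² + 2λ - 3 = (λ + 3)(λ - 1)
Eigenvalues: 1, -3
λ=-3: alg. mult. = 1, geom. mult. = 2 - rank(A - (-3)I) = 2 - 1 = 1
λ=1: alg. mult. = 1, geom. mult. = 2 - rank(A - (1)I) = 2 - 1 = 1
Sum of geometric multiplicities equals n, so A has n independent eigenvectors.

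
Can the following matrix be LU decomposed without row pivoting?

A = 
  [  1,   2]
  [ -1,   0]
Yes.
A[1,1] = 1 ≠ 0, so Gaussian elimination proceeds without a row swap: multiplier ℓ₂₁ = (-1)/(1) = -1, and U[2,2] = 0 - (-1)(2) = 2.
L = 
  [  1,   0]
  [ -1,   1]
U = 
  [  1,   2]
  [  0,   2]
Check row 2 of LU: [(-1)(1), (-1)(2) + 2] = [-1, 0] = row 2 of A ✓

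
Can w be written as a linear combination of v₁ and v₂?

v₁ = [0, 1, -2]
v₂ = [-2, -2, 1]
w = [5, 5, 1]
No

Form the augmented matrix and row-reduce:
[v₁|v₂|w] = 
  [  0,  -2,   5]
  [  1,  -2,   5]
  [ -2,   1,   1]
Swap R1 ↔ R2
R3 → R3 + (2)·R1
R3 → R3 - (3/2)·R2
REF = 
  [  1,  -2,   5]
  [  0,  -2,   5]
  [  0,   0, 7/2]

Row 3 reads [0 0 | 7/2], i.e. 0 = 7/2, so the system is inconsistent and w ∉ span{v₁, v₂}.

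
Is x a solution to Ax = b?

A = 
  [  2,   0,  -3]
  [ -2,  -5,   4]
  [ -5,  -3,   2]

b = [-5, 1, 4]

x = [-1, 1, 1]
Yes

Ax = [-5, 1, 4] = b ✓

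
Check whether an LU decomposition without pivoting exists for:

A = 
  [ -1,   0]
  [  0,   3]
Yes.
A[1,1] = -1 ≠ 0, so Gaussian elimination proceeds without a row swap: multiplier ℓ₂₁ = (0)/(-1) = 0, and U[2,2] = 3 - (0)(0) = 3.
L = 
  [  1,   0]
  [  0,   1]
U = 
  [ -1,   0]
  [  0,   3]
Check row 2 of LU: [(0)(-1), (0)(0) + 3] = [0, 3] = row 2 of A ✓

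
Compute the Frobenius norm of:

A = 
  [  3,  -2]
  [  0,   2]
||A||_F = 4.123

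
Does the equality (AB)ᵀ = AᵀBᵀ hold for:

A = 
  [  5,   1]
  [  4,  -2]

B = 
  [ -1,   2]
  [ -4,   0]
No

(AB)ᵀ = 
  [ -9,   4]
  [ 10,   8]

AᵀBᵀ = 
  [  3, -20]
  [ -5,  -4]

The two matrices differ, so (AB)ᵀ ≠ AᵀBᵀ in general. The correct identity is (AB)ᵀ = BᵀAᵀ.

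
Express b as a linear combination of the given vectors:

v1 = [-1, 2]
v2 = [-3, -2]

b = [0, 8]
c1 = 3, c2 = -1

b = 3·v1 + -1·v2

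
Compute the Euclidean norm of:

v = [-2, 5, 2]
5.745

||v||₂ = √((-2)² + (5)² + (2)²) = √33 = 5.745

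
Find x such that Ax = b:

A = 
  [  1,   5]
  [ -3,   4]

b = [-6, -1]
x = [-1, -1]

Row reduce the augmented matrix [A|b]:
R2 → R2 + (3)·R1
REF = 
  [  1,   5,  -6]
  [  0,  19, -19]

Back-substitution:
x₂ = (-19) / 19 = -1
x₁ = (-6 - (5)(-1)) / 1 = -1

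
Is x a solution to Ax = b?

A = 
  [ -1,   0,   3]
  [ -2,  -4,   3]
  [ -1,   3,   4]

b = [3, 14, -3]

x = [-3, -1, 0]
No

Ax = [3, 10, 0] ≠ b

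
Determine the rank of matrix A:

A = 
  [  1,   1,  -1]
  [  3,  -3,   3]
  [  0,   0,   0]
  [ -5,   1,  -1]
Row reduce:
R2 → R2 - (3)·R1
R4 → R4 + (5)·R1
R4 → R4 + (1)·R2
REF = 
  [  1,   1,  -1]
  [  0,  -6,   6]
  [  0,   0,   0]
  [  0,   0,   0]
Pivot columns: 1, 2 → 2 pivots.

rank(A) = 2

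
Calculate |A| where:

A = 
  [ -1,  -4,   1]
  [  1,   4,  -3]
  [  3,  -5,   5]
Cofactor expansion along row 1:
det(A) = (-1)·((4)(5) - (-3)(-5)) - (-4)·((1)(5) - (-3)(3)) + (1)·((1)(-5) - (4)(3))
  = (-1)(5) - (-4)(14) + (1)(-17)
  = 34

det(A) = 34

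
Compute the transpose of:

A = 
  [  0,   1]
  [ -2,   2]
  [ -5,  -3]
Aᵀ = 
  [  0,  -2,  -5]
  [  1,   2,  -3]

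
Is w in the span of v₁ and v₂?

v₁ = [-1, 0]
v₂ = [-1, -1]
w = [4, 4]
Yes

Form the augmented matrix and row-reduce:
[v₁|v₂|w] = 
  [ -1,  -1,   4]
  [  0,  -1,   4]
(already in echelon form — no row operations needed)

No row of the form [0 0 | nonzero], so the system is consistent. Back-substitution gives c₁ = 0, c₂ = -4: w = (0)·v₁ + (-4)·v₂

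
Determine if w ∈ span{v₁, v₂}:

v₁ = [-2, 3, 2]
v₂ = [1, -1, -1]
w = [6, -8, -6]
Yes

Form the augmented matrix and row-reduce:
[v₁|v₂|w] = 
  [ -2,   1,   6]
  [  3,  -1,  -8]
  [  2,  -1,  -6]
R2 → R2 + (3/2)·R1
R3 → R3 + (1)·R1
REF = 
  [ -2,   1,   6]
  [  0, 1/2,   1]
  [  0,   0,   0]

No row of the form [0 0 | nonzero], so the system is consistent. Back-substitution gives c₁ = -2, c₂ = 2: w = (-2)·v₁ + (2)·v₂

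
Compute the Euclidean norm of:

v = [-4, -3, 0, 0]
5

||v||₂ = √((-4)² + (-3)² + (0)² + (0)²) = √25 = 5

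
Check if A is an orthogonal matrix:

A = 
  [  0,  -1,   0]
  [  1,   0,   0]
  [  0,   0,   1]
Yes

AᵀA = 
  [  1,   0,   0]
  [  0,   1,   0]
  [  0,   0,   1]
= I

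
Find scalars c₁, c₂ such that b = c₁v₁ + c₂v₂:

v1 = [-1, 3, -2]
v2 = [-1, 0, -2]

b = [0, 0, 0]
c1 = 0, c2 = 0

b = 0·v1 + 0·v2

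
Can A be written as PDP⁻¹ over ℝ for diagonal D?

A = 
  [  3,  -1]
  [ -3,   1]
Yes

tr(A) = 4, det(A) = 0
Characteristic polynomial: λ² - tr(A)λ + det(A) = λ² - 4λ
λ² - 4λ = λ(λ - 4)
Eigenvalues: 4, 0
λ=0: alg. mult. = 1, geom. mult. = 2 - rank(A - (0)I) = 2 - 1 = 1
λ=4: alg. mult. = 1, geom. mult. = 2 - rank(A - (4)I) = 2 - 1 = 1
Sum of geometric multiplicities equals n, so A has n independent eigenvectors.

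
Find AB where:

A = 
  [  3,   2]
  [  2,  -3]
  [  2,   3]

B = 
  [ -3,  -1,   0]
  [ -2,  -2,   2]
AB = 
  [-13,  -7,   4]
  [  0,   4,  -6]
  [-12,  -8,   6]

A is 3×2 and B is 2×3, so AB is 3×3. Each entry is (row of A)·(column of B):
AB[1,1] = (3)(-3) + (2)(-2) = -13
AB[1,2] = (3)(-1) + (2)(-2) = -7
AB[1,3] = (3)(0) + (2)(2) = 4
AB[2,1] = (2)(-3) + (-3)(-2) = 0
AB[2,2] = (2)(-1) + (-3)(-2) = 4
AB[2,3] = (2)(0) + (-3)(2) = -6
AB[3,1] = (2)(-3) + (3)(-2) = -12
AB[3,2] = (2)(-1) + (3)(-2) = -8
AB[3,3] = (2)(0) + (3)(2) = 6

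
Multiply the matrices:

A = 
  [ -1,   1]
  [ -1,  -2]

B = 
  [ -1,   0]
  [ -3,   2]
AB = 
  [ -2,   2]
  [  7,  -4]

A is 2×2 and B is 2×2, so AB is 2×2. Each entry is (row of A)·(column of B):
AB[1,1] = (-1)(-1) + (1)(-3) = -2
AB[1,2] = (-1)(0) + (1)(2) = 2
AB[2,1] = (-1)(-1) + (-2)(-3) = 7
AB[2,2] = (-1)(0) + (-2)(2) = -4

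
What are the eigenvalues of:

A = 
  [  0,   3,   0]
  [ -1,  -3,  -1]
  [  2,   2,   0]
λ = -2, (-1 + i√11)/2, (-1 - i√11)/2  (≈ -2, -0.5 + 1.658i, -0.5 - 1.658i)

Characteristic polynomial: det(λI - A) = λ³ + 3λ² + 5λ + 6
Testing integer divisors of the constant term: p(-2) = 0, so (λ + 2) is a factor:
p(λ) = (λ + 2)(λ² + λ + 3)
λ² + λ + 3 = 0  ⇒  λ = (-1 ± √((1)² - 4·(3)))/2 = (-1 ± √(-11))/2
  = (-1 + i√11)/2,  (-1 - i√11)/2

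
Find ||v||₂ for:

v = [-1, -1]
1.414

||v||₂ = √((-1)² + (-1)²) = √2 = 1.414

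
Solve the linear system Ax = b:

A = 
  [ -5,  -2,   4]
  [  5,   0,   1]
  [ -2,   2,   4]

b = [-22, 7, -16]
x = [2, 0, -3]

Row reduce the augmented matrix [A|b]:
R2 → R2 + (1)·R1
R3 → R3 - (2/5)·R1
R3 → R3 + (7/5)·R2
REF = 
  [    -5,     -2,      4,    -22]
  [     0,     -2,      5,    -15]
  [     0,      0,   47/5, -141/5]

Back-substitution:
x₃ = (-141/5) / (47/5) = -3
x₂ = (-15 - (5)(-3)) / (-2) = 0
x₁ = (-22 - (-2)(0) - (4)(-3)) / (-5) = 2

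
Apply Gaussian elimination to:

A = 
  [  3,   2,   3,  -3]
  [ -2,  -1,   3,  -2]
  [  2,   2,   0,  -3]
Row operations:
R2 → R2 + (2/3)·R1
R3 → R3 - (2/3)·R1
R3 → R3 - (2)·R2

Resulting echelon form:
REF = 
  [  3,   2,   3,  -3]
  [  0, 1/3,   5,  -4]
  [  0,   0, -12,   7]

Rank = 3 (number of non-zero pivot rows).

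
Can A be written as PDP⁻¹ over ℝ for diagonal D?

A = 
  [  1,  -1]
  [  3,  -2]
No

tr(A) = -1, det(A) = 1
Characteristic polynomial: λ² - tr(A)λ + det(A) = λ² + λ + 1
λ² + λ + 1 = 0  ⇒  λ = (-1 ± √((1)² - 4·(1)))/2 = (-1 ± √(-3))/2
  = (-1 + i√3)/2,  (-1 - i√3)/2
Eigenvalues: (-1 + i√3)/2, (-1 - i√3)/2  (≈ -0.5 + 0.866i, -0.5 - 0.866i)
Has complex eigenvalues (not diagonalizable over ℝ).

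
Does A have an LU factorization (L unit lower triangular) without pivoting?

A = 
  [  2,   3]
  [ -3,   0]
Yes.
A[1,1] = 2 ≠ 0, so Gaussian elimination proceeds without a row swap: multiplier ℓ₂₁ = (-3)/(2) = -3/2, and U[2,2] = 0 - (-3/2)(3) = 9/2.
L = 
  [   1,    0]
  [-3/2,    1]
U = 
  [  2,   3]
  [  0, 9/2]
Check row 2 of LU: [(-3/2)(2), (-3/2)(3) + (9/2)] = [-3, 0] = row 2 of A ✓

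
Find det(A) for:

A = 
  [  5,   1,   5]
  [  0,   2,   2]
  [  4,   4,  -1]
Cofactor expansion along row 1:
det(A) = (5)·((2)(-1) - (2)(4)) - (1)·((0)(-1) - (2)(4)) + (5)·((0)(4) - (2)(4))
  = (5)(-10) - (1)(-8) + (5)(-8)
  = -82

det(A) = -82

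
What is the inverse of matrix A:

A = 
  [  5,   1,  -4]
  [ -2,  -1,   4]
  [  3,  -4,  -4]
det(A) = (5)·((-1)(-4) - (4)(-4)) - (1)·((-2)(-4) - (4)(3)) + (-4)·((-2)(-4) - (-1)(3))
  = (5)(20) - (1)(-4) + (-4)(11)
  = 60
det(A) = 60 ≠ 0, so A is invertible.

Cofactors Cᵢⱼ = (-1)ⁱ⁺ʲ·Mᵢⱼ:
C = 
  [ 20,   4,  11]
  [ 20,  -8,  23]
  [  0, -12,  -3]

adj(A) = Cᵀ:
adj(A) = 
  [ 20,  20,   0]
  [  4,  -8, -12]
  [ 11,  23,  -3]

A⁻¹ = (1/60) · adj(A):
A⁻¹ = 
  [  1/3,   1/3,     0]
  [ 1/15, -2/15,  -1/5]
  [11/60, 23/60, -1/20]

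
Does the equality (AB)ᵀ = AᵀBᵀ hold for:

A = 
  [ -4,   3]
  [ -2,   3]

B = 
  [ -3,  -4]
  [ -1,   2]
No

(AB)ᵀ = 
  [  9,   3]
  [ 22,  14]

AᵀBᵀ = 
  [ 20,   0]
  [-21,   3]

The two matrices differ, so (AB)ᵀ ≠ AᵀBᵀ in general. The correct identity is (AB)ᵀ = BᵀAᵀ.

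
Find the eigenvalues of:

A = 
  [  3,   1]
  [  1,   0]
tr(A) = 3, det(A) = -1
Characteristic polynomial: λ² - tr(A)λ + det(A) = λ² - 3λ - 1
λ² - 3λ - 1 = 0  ⇒  λ = (3 ± √((-3)² - 4·(-1)))/2 = (3 ± √(13))/2
  = (3 + √13)/2,  (3 - √13)/2

λ = (3 + √13)/2, (3 - √13)/2  (≈ 3.303, -0.3028)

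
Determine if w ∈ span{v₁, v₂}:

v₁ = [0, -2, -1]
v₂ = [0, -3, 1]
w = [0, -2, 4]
Yes

Form the augmented matrix and row-reduce:
[v₁|v₂|w] = 
  [  0,   0,   0]
  [ -2,  -3,  -2]
  [ -1,   1,   4]
Swap R1 ↔ R2
R3 → R3 - (1/2)·R1
Swap R2 ↔ R3
REF = 
  [ -2,  -3,  -2]
  [  0, 5/2,   5]
  [  0,   0,   0]

No row of the form [0 0 | nonzero], so the system is consistent. Back-substitution gives c₁ = -2, c₂ = 2: w = (-2)·v₁ + (2)·v₂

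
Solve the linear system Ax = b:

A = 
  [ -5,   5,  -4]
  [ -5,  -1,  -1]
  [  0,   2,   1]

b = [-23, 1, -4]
Row reduce the augmented matrix [A|b]:
R2 → R2 - (1)·R1
R3 → R3 + (1/3)·R2
REF = 
  [ -5,   5,  -4, -23]
  [  0,  -6,   3,  24]
  [  0,   0,   2,   4]

Back-substitution:
x₃ = 4 / 2 = 2
x₂ = (24 - (3)(2)) / (-6) = -3
x₁ = (-23 - (5)(-3) - (-4)(2)) / (-5) = 0

x = [0, -3, 2]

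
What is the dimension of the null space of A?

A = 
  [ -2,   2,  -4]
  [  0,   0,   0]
nullity(A) = 2

Row reduce:
(no row operations needed)
REF = 
  [ -2,   2,  -4]
  [  0,   0,   0]
Pivot columns: 1 → 1 pivot.
rank(A) = 1, so nullity(A) = 3 - 1 = 2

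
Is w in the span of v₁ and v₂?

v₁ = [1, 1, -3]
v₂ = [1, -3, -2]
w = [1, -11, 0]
Yes

Form the augmented matrix and row-reduce:
[v₁|v₂|w] = 
  [  1,   1,   1]
  [  1,  -3, -11]
  [ -3,  -2,   0]
R2 → R2 - (1)·R1
R3 → R3 + (3)·R1
R3 → R3 + (1/4)·R2
REF = 
  [  1,   1,   1]
  [  0,  -4, -12]
  [  0,   0,   0]

No row of the form [0 0 | nonzero], so the system is consistent. Back-substitution gives c₁ = -2, c₂ = 3: w = (-2)·v₁ + (3)·v₂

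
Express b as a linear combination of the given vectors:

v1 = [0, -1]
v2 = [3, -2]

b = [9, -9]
c1 = 3, c2 = 3

b = 3·v1 + 3·v2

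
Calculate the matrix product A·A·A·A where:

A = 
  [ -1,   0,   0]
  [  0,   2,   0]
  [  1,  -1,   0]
A^4 = 
  [  1,   0,   0]
  [  0,  16,   0]
  [ -1,  -8,   0]

A² = A·A:
A²[1,1] = (-1)(-1) + (0)(0) + (0)(1) = 1
A²[1,2] = (-1)(0) + (0)(2) + (0)(-1) = 0
A²[1,3] = (-1)(0) + (0)(0) + (0)(0) = 0
A²[2,1] = (0)(-1) + (2)(0) + (0)(1) = 0
A²[2,2] = (0)(0) + (2)(2) + (0)(-1) = 4
A²[2,3] = (0)(0) + (2)(0) + (0)(0) = 0
A²[3,1] = (1)(-1) + (-1)(0) + (0)(1) = -1
A²[3,2] = (1)(0) + (-1)(2) + (0)(-1) = -2
A²[3,3] = (1)(0) + (-1)(0) + (0)(0) = 0
A² = 
  [  1,   0,   0]
  [  0,   4,   0]
  [ -1,  -2,   0]

A^3 = A^2·A:
A^3[1,1] = (1)(-1) + (0)(0) + (0)(1) = -1
A^3[1,2] = (1)(0) + (0)(2) + (0)(-1) = 0
A^3[1,3] = (1)(0) + (0)(0) + (0)(0) = 0
A^3[2,1] = (0)(-1) + (4)(0) + (0)(1) = 0
A^3[2,2] = (0)(0) + (4)(2) + (0)(-1) = 8
A^3[2,3] = (0)(0) + (4)(0) + (0)(0) = 0
A^3[3,1] = (-1)(-1) + (-2)(0) + (0)(1) = 1
A^3[3,2] = (-1)(0) + (-2)(2) + (0)(-1) = -4
A^3[3,3] = (-1)(0) + (-2)(0) + (0)(0) = 0
A^3 = 
  [ -1,   0,   0]
  [  0,   8,   0]
  [  1,  -4,   0]

A^4 = A^3·A:
A^4[1,1] = (-1)(-1) + (0)(0) + (0)(1) = 1
A^4[1,2] = (-1)(0) + (0)(2) + (0)(-1) = 0
A^4[1,3] = (-1)(0) + (0)(0) + (0)(0) = 0
A^4[2,1] = (0)(-1) + (8)(0) + (0)(1) = 0
A^4[2,2] = (0)(0) + (8)(2) + (0)(-1) = 16
A^4[2,3] = (0)(0) + (8)(0) + (0)(0) = 0
A^4[3,1] = (1)(-1) + (-4)(0) + (0)(1) = -1
A^4[3,2] = (1)(0) + (-4)(2) + (0)(-1) = -8
A^4[3,3] = (1)(0) + (-4)(0) + (0)(0) = 0
A^4 = 
  [  1,   0,   0]
  [  0,  16,   0]
  [ -1,  -8,   0]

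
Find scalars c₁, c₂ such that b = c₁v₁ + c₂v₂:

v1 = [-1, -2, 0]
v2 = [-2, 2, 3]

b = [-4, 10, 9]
c1 = -2, c2 = 3

b = -2·v1 + 3·v2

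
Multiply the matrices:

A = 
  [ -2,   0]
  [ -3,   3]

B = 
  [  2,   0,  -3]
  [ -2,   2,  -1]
A is 2×2 and B is 2×3, so AB is 2×3. Each entry is (row of A)·(column of B):
AB[1,1] = (-2)(2) + (0)(-2) = -4
AB[1,2] = (-2)(0) + (0)(2) = 0
AB[1,3] = (-2)(-3) + (0)(-1) = 6
AB[2,1] = (-3)(2) + (3)(-2) = -12
AB[2,2] = (-3)(0) + (3)(2) = 6
AB[2,3] = (-3)(-3) + (3)(-1) = 6

AB = 
  [ -4,   0,   6]
  [-12,   6,   6]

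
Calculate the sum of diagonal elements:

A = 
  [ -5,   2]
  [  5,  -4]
-9

tr(A) = -5 + -4 = -9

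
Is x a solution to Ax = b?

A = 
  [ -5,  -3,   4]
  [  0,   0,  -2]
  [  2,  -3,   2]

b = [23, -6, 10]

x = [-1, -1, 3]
No

Ax = [20, -6, 7] ≠ b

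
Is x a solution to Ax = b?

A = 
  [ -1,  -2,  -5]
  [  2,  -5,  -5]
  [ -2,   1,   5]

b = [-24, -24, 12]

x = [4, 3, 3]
No

Ax = [-25, -22, 10] ≠ b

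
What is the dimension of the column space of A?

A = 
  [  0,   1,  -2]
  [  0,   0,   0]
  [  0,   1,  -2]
dim(Col(A)) = 1

Row reduce:
R3 → R3 - (1)·R1
REF = 
  [  0,   1,  -2]
  [  0,   0,   0]
  [  0,   0,   0]
Pivot columns: 2 → 1 pivot.
dim(Col(A)) = number of pivot columns = 1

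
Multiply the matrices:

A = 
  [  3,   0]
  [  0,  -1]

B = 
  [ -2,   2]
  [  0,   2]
AB = 
  [ -6,   6]
  [  0,  -2]

A is 2×2 and B is 2×2, so AB is 2×2. Each entry is (row of A)·(column of B):
AB[1,1] = (3)(-2) + (0)(0) = -6
AB[1,2] = (3)(2) + (0)(2) = 6
AB[2,1] = (0)(-2) + (-1)(0) = 0
AB[2,2] = (0)(2) + (-1)(2) = -2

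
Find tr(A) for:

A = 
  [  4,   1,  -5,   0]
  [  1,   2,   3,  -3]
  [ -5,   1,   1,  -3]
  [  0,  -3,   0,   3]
10

tr(A) = 4 + 2 + 1 + 3 = 10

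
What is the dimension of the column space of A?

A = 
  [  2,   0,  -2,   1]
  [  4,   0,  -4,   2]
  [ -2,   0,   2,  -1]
dim(Col(A)) = 1

Row reduce:
R2 → R2 - (2)·R1
R3 → R3 + (1)·R1
REF = 
  [  2,   0,  -2,   1]
  [  0,   0,   0,   0]
  [  0,   0,   0,   0]
Pivot columns: 1 → 1 pivot.
dim(Col(A)) = number of pivot columns = 1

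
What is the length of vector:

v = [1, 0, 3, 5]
5.916

||v||₂ = √((1)² + (0)² + (3)² + (5)²) = √35 = 5.916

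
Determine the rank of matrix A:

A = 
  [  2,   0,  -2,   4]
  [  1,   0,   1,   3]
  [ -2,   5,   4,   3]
rank(A) = 3

Row reduce:
R2 → R2 - (1/2)·R1
R3 → R3 + (1)·R1
Swap R2 ↔ R3
REF = 
  [  2,   0,  -2,   4]
  [  0,   5,   2,   7]
  [  0,   0,   2,   1]
Pivot columns: 1, 2, 3 → 3 pivots.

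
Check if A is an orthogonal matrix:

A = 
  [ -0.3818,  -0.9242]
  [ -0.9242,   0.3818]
Yes

AᵀA = 
  [  0.9999,   0]
  [  0,   0.9999]
≈ I (equal to I up to the 4-dp rounding of the entries)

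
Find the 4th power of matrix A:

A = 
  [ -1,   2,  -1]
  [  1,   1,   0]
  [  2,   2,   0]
A^4 = 
  [  1,  -2,   1]
  [  0,   3,  -1]
  [  0,   6,  -2]

A² = A·A:
A²[1,1] = (-1)(-1) + (2)(1) + (-1)(2) = 1
A²[1,2] = (-1)(2) + (2)(1) + (-1)(2) = -2
A²[1,3] = (-1)(-1) + (2)(0) + (-1)(0) = 1
A²[2,1] = (1)(-1) + (1)(1) + (0)(2) = 0
A²[2,2] = (1)(2) + (1)(1) + (0)(2) = 3
A²[2,3] = (1)(-1) + (1)(0) + (0)(0) = -1
A²[3,1] = (2)(-1) + (2)(1) + (0)(2) = 0
A²[3,2] = (2)(2) + (2)(1) + (0)(2) = 6
A²[3,3] = (2)(-1) + (2)(0) + (0)(0) = -2
A² = 
  [  1,  -2,   1]
  [  0,   3,  -1]
  [  0,   6,  -2]

A^3 = A^2·A:
A^3[1,1] = (1)(-1) + (-2)(1) + (1)(2) = -1
A^3[1,2] = (1)(2) + (-2)(1) + (1)(2) = 2
A^3[1,3] = (1)(-1) + (-2)(0) + (1)(0) = -1
A^3[2,1] = (0)(-1) + (3)(1) + (-1)(2) = 1
A^3[2,2] = (0)(2) + (3)(1) + (-1)(2) = 1
A^3[2,3] = (0)(-1) + (3)(0) + (-1)(0) = 0
A^3[3,1] = (0)(-1) + (6)(1) + (-2)(2) = 2
A^3[3,2] = (0)(2) + (6)(1) + (-2)(2) = 2
A^3[3,3] = (0)(-1) + (6)(0) + (-2)(0) = 0
A^3 = 
  [ -1,   2,  -1]
  [  1,   1,   0]
  [  2,   2,   0]

A^4 = A^3·A:
A^4[1,1] = (-1)(-1) + (2)(1) + (-1)(2) = 1
A^4[1,2] = (-1)(2) + (2)(1) + (-1)(2) = -2
A^4[1,3] = (-1)(-1) + (2)(0) + (-1)(0) = 1
A^4[2,1] = (1)(-1) + (1)(1) + (0)(2) = 0
A^4[2,2] = (1)(2) + (1)(1) + (0)(2) = 3
A^4[2,3] = (1)(-1) + (1)(0) + (0)(0) = -1
A^4[3,1] = (2)(-1) + (2)(1) + (0)(2) = 0
A^4[3,2] = (2)(2) + (2)(1) + (0)(2) = 6
A^4[3,3] = (2)(-1) + (2)(0) + (0)(0) = -2
A^4 = 
  [  1,  -2,   1]
  [  0,   3,  -1]
  [  0,   6,  -2]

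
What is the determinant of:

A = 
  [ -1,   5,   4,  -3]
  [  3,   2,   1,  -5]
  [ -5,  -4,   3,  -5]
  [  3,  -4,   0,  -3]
-588

Cofactor expansion along row 1: det(A) = a₁₁M₁₁ - a₁₂M₁₂ + a₁₃M₁₃ - a₁₄M₁₄

M₁₁ = det[[2, 1, -5]; [-4, 3, -5]; [-4, 0, -3]]
  = (2)·((3)(-3) - (-5)(0)) - (1)·((-4)(-3) - (-5)(-4)) + (-5)·((-4)(0) - (3)(-4))
  = (2)(-9) - (1)(-8) + (-5)(12)
  = -70
M₁₂ = det[[3, 1, -5]; [-5, 3, -5]; [3, 0, -3]]
  = (3)·((3)(-3) - (-5)(0)) - (1)·((-5)(-3) - (-5)(3)) + (-5)·((-5)(0) - (3)(3))
  = (3)(-9) - (1)(30) + (-5)(-9)
  = -12
M₁₃ = det[[3, 2, -5]; [-5, -4, -5]; [3, -4, -3]]
  = (3)·((-4)(-3) - (-5)(-4)) - (2)·((-5)(-3) - (-5)(3)) + (-5)·((-5)(-4) - (-4)(3))
  = (3)(-8) - (2)(30) + (-5)(32)
  = -244
M₁₄ = det[[3, 2, 1]; [-5, -4, 3]; [3, -4, 0]]
  = (3)·((-4)(0) - (3)(-4)) - (2)·((-5)(0) - (3)(3)) + (1)·((-5)(-4) - (-4)(3))
  = (3)(12) - (2)(-9) + (1)(32)
  = 86

det(A) = (-1)(-70) - (5)(-12) + (4)(-244) - (-3)(86) = -588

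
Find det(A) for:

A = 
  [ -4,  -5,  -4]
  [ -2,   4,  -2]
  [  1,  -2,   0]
Cofactor expansion along row 1:
det(A) = (-4)·((4)(0) - (-2)(-2)) - (-5)·((-2)(0) - (-2)(1)) + (-4)·((-2)(-2) - (4)(1))
  = (-4)(-4) - (-5)(2) + (-4)(0)
  = 26

det(A) = 26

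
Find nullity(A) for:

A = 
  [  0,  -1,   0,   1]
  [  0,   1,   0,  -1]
nullity(A) = 3

Row reduce:
R2 → R2 + (1)·R1
REF = 
  [  0,  -1,   0,   1]
  [  0,   0,   0,   0]
Pivot columns: 2 → 1 pivot.
rank(A) = 1, so nullity(A) = 4 - 1 = 3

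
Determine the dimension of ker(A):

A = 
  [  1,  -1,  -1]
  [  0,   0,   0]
nullity(A) = 2

Row reduce:
(no row operations needed)
REF = 
  [  1,  -1,  -1]
  [  0,   0,   0]
Pivot columns: 1 → 1 pivot.
rank(A) = 1, so nullity(A) = 3 - 1 = 2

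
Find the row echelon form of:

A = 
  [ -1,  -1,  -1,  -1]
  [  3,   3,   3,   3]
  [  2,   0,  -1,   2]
Row operations:
R2 → R2 + (3)·R1
R3 → R3 + (2)·R1
Swap R2 ↔ R3

Resulting echelon form:
REF = 
  [ -1,  -1,  -1,  -1]
  [  0,  -2,  -3,   0]
  [  0,   0,   0,   0]

Rank = 2 (number of non-zero pivot rows).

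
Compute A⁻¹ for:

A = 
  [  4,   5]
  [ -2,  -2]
det(A) = (4)(-2) - (5)(-2) = 2
For a 2×2 matrix, A⁻¹ = (1/det(A)) · [[d, -b], [-c, a]]
    = (1/2) · [[-2, -5], [2, 4]]

A⁻¹ = 
  [  -1, -5/2]
  [   1,    2]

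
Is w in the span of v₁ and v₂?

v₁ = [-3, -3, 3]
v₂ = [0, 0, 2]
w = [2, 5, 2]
No

Form the augmented matrix and row-reduce:
[v₁|v₂|w] = 
  [ -3,   0,   2]
  [ -3,   0,   5]
  [  3,   2,   2]
R2 → R2 - (1)·R1
R3 → R3 + (1)·R1
Swap R2 ↔ R3
REF = 
  [ -3,   0,   2]
  [  0,   2,   4]
  [  0,   0,   3]

Row 3 reads [0 0 | 3], i.e. 0 = 3, so the system is inconsistent and w ∉ span{v₁, v₂}.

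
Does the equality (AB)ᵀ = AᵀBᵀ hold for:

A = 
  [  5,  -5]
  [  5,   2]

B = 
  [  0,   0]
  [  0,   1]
No

(AB)ᵀ = 
  [  0,   0]
  [ -5,   2]

AᵀBᵀ = 
  [  0,   5]
  [  0,   2]

The two matrices differ, so (AB)ᵀ ≠ AᵀBᵀ in general. The correct identity is (AB)ᵀ = BᵀAᵀ.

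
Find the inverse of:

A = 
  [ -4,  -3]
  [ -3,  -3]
det(A) = (-4)(-3) - (-3)(-3) = 3
For a 2×2 matrix, A⁻¹ = (1/det(A)) · [[d, -b], [-c, a]]
    = (1/3) · [[-3, 3], [3, -4]]

A⁻¹ = 
  [  -1,    1]
  [   1, -4/3]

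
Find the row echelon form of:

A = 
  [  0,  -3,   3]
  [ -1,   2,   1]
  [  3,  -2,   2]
Row operations:
Swap R1 ↔ R2
R3 → R3 + (3)·R1
R3 → R3 + (4/3)·R2

Resulting echelon form:
REF = 
  [ -1,   2,   1]
  [  0,  -3,   3]
  [  0,   0,   9]

Rank = 3 (number of non-zero pivot rows).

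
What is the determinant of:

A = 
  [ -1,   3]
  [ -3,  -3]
For a 2×2 matrix, det = ad - bc = (-1)(-3) - (3)(-3) = 12

det(A) = 12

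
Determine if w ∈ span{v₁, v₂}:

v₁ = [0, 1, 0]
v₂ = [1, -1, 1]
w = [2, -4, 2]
Yes

Form the augmented matrix and row-reduce:
[v₁|v₂|w] = 
  [  0,   1,   2]
  [  1,  -1,  -4]
  [  0,   1,   2]
Swap R1 ↔ R2
R3 → R3 - (1)·R2
REF = 
  [  1,  -1,  -4]
  [  0,   1,   2]
  [  0,   0,   0]

No row of the form [0 0 | nonzero], so the system is consistent. Back-substitution gives c₁ = -2, c₂ = 2: w = (-2)·v₁ + (2)·v₂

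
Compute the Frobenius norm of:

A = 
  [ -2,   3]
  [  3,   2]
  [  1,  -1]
||A||_F = 5.292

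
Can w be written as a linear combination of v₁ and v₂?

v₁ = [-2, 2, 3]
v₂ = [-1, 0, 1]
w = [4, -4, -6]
Yes

Form the augmented matrix and row-reduce:
[v₁|v₂|w] = 
  [ -2,  -1,   4]
  [  2,   0,  -4]
  [  3,   1,  -6]
R2 → R2 + (1)·R1
R3 → R3 + (3/2)·R1
R3 → R3 - (1/2)·R2
REF = 
  [ -2,  -1,   4]
  [  0,  -1,   0]
  [  0,   0,   0]

No row of the form [0 0 | nonzero], so the system is consistent. Back-substitution gives c₁ = -2, c₂ = 0: w = (-2)·v₁ + (0)·v₂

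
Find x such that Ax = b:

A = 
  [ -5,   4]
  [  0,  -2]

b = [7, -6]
Row reduce the augmented matrix [A|b]:
(already in echelon form)
REF = 
  [ -5,   4,   7]
  [  0,  -2,  -6]

Back-substitution:
x₂ = (-6) / (-2) = 3
x₁ = (7 - (4)(3)) / (-5) = 1

x = [1, 3]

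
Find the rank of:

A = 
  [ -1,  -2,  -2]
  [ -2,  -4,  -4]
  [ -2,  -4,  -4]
rank(A) = 1

Row reduce:
R2 → R2 - (2)·R1
R3 → R3 - (2)·R1
REF = 
  [ -1,  -2,  -2]
  [  0,   0,   0]
  [  0,   0,   0]
Pivot columns: 1 → 1 pivot.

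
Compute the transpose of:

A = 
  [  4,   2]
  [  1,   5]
Aᵀ = 
  [  4,   1]
  [  2,   5]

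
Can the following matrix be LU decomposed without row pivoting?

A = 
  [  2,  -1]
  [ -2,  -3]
Yes.
A[1,1] = 2 ≠ 0, so Gaussian elimination proceeds without a row swap: multiplier ℓ₂₁ = (-2)/(2) = -1, and U[2,2] = -3 - (-1)(-1) = -4.
L = 
  [  1,   0]
  [ -1,   1]
U = 
  [  2,  -1]
  [  0,  -4]
Check row 2 of LU: [(-1)(2), (-1)(-1) + (-4)] = [-2, -3] = row 2 of A ✓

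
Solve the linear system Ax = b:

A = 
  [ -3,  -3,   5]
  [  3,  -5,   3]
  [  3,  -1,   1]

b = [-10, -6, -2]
Row reduce the augmented matrix [A|b]:
R2 → R2 + (1)·R1
R3 → R3 + (1)·R1
R3 → R3 - (1/2)·R2
REF = 
  [ -3,  -3,   5, -10]
  [  0,  -8,   8, -16]
  [  0,   0,   2,  -4]

Back-substitution:
x₃ = (-4) / 2 = -2
x₂ = (-16 - (8)(-2)) / (-8) = 0
x₁ = (-10 - (-3)(0) - (5)(-2)) / (-3) = 0

x = [0, 0, -2]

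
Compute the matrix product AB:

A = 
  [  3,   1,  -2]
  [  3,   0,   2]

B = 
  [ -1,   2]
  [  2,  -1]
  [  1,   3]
A is 2×3 and B is 3×2, so AB is 2×2. Each entry is (row of A)·(column of B):
AB[1,1] = (3)(-1) + (1)(2) + (-2)(1) = -3
AB[1,2] = (3)(2) + (1)(-1) + (-2)(3) = -1
AB[2,1] = (3)(-1) + (0)(2) + (2)(1) = -1
AB[2,2] = (3)(2) + (0)(-1) + (2)(3) = 12

AB = 
  [ -3,  -1]
  [ -1,  12]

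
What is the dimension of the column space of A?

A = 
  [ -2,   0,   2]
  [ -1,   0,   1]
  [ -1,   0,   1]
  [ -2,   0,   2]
Row reduce:
R2 → R2 - (1/2)·R1
R3 → R3 - (1/2)·R1
R4 → R4 - (1)·R1
REF = 
  [ -2,   0,   2]
  [  0,   0,   0]
  [  0,   0,   0]
  [  0,   0,   0]
Pivot columns: 1 → 1 pivot.
dim(Col(A)) = number of pivot columns = 1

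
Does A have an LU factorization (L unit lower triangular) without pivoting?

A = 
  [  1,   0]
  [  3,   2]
Yes.
A[1,1] = 1 ≠ 0, so Gaussian elimination proceeds without a row swap: multiplier ℓ₂₁ = (3)/(1) = 3, and U[2,2] = 2 - (3)(0) = 2.
L = 
  [  1,   0]
  [  3,   1]
U = 
  [  1,   0]
  [  0,   2]
Check row 2 of LU: [(3)(1), (3)(0) + 2] = [3, 2] = row 2 of A ✓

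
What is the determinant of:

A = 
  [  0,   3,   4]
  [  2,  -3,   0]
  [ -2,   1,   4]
Cofactor expansion along row 1:
det(A) = (0)·((-3)(4) - (0)(1)) - (3)·((2)(4) - (0)(-2)) + (4)·((2)(1) - (-3)(-2))
  = (0)(-12) - (3)(8) + (4)(-4)
  = -40

det(A) = -40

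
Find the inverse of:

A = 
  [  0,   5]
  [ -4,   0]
det(A) = (0)(0) - (5)(-4) = 20
For a 2×2 matrix, A⁻¹ = (1/det(A)) · [[d, -b], [-c, a]]
    = (1/20) · [[0, -5], [4, 0]]

A⁻¹ = 
  [   0, -1/4]
  [ 1/5,    0]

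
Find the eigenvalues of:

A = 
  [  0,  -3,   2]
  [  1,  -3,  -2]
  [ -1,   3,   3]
Characteristic polynomial: det(λI - A) = λ³ + 2λ - 3
Testing integer divisors of the constant term: p(1) = 0, so (λ - 1) is a factor:
p(λ) = (λ - 1)(λ² + λ + 3)
λ² + λ + 3 = 0  ⇒  λ = (-1 ± √((1)² - 4·(3)))/2 = (-1 ± √(-11))/2
  = (-1 + i√11)/2,  (-1 - i√11)/2

λ = 1, (-1 + i√11)/2, (-1 - i√11)/2  (≈ 1, -0.5 + 1.658i, -0.5 - 1.658i)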